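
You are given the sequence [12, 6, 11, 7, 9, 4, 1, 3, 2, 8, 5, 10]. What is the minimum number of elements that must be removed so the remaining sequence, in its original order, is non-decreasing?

Fewest deletions = n − (longest non-decreasing subsequence).
Patience tails:
12 → extends → [12]
6 → replaces 12 → [6]
11 → extends → [6, 11]
7 → replaces 11 → [6, 7]
9 → extends → [6, 7, 9]
4 → replaces 6 → [4, 7, 9]
1 → replaces 4 → [1, 7, 9]
3 → replaces 7 → [1, 3, 9]
2 → replaces 3 → [1, 2, 9]
8 → replaces 9 → [1, 2, 8]
5 → replaces 8 → [1, 2, 5]
10 → extends → [1, 2, 5, 10]
Longest non-decreasing subsequence has length 4, so deletions = 12 − 4 = 8.

8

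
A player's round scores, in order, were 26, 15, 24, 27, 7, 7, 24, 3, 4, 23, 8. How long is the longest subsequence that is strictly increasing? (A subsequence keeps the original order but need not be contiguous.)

3

Let dp[i] be the length of the longest such subsequence ending at index i:
i:      1  2  3  4  5  6  7  8  9 10 11
a[i]:  26 15 24 27  7  7 24  3  4 23  8
dp:     1  1  2  3  1  1  2  1  2  3  3
Maximum dp value is 3.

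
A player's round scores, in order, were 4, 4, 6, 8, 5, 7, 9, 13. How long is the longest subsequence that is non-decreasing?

6

Track the smallest tail for each achievable length (allowing ties):
4 → extends → [4]
4 → extends → [4, 4]
6 → extends → [4, 4, 6]
8 → extends → [4, 4, 6, 8]
5 → replaces 6 → [4, 4, 5, 8]
7 → replaces 8 → [4, 4, 5, 7]
9 → extends → [4, 4, 5, 7, 9]
13 → extends → [4, 4, 5, 7, 9, 13]
Six tails, so the longest non-decreasing subsequence has length 6 (e.g. 4, 4, 6, 8, 9, 13).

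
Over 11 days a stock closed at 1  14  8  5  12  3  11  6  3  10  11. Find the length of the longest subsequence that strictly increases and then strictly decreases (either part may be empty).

6

inc[i] = longest strictly increasing subsequence ending at i; dec[i] = longest strictly decreasing subsequence starting at i:
i:      1  2  3  4  5  6  7  8  9 10 11
a[i]:   1 14  8  5 12  3 11  6  3 10 11
inc:    1  2  2  2  3  2  3  3  2  4  5
dec:    1  5  3  2  4  1  3  2  1  1  1
Best peak at i=2 (value 14): inc=2, dec=5, length 2+5−1 = 6.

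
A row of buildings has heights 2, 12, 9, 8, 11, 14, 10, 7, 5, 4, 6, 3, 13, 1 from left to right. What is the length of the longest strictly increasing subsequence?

4

Let dp[i] be the length of the longest such subsequence ending at index i:
i:      1  2  3  4  5  6  7  8  9 10 11 12 13 14
a[i]:   2 12  9  8 11 14 10  7  5  4  6  3 13  1
dp:     1  2  2  2  3  4  3  2  2  2  3  2  4  1
Maximum dp value is 4.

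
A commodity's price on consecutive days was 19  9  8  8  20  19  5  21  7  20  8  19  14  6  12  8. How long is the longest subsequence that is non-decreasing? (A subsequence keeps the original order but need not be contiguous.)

4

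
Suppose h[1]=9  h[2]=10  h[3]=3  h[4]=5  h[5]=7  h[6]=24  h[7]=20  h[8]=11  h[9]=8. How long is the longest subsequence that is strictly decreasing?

Negate each value so 'decreasing' becomes 'increasing', then run patience tails on the negated sequence:
-9 → extends → [-9]
-10 → replaces -9 → [-10]
-3 → extends → [-10, -3]
-5 → replaces -3 → [-10, -5]
-7 → replaces -5 → [-10, -7]
-24 → replaces -10 → [-24, -7]
-20 → replaces -7 → [-24, -20]
-11 → extends → [-24, -20, -11]
-8 → extends → [-24, -20, -11, -8]
Four tails, so the longest strictly decreasing subsequence of the original has length 4.

4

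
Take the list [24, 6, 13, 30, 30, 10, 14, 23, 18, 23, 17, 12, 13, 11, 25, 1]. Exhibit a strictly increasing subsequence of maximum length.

6, 13, 14, 18, 23, 25

Patience tails give the LIS length; then backtrack through the dp parents:
24 → extends → [24]
6 → replaces 24 → [6]
13 → extends → [6, 13]
30 → extends → [6, 13, 30]
30 → already a tail → [6, 13, 30]
10 → replaces 13 → [6, 10, 30]
14 → replaces 30 → [6, 10, 14]
23 → extends → [6, 10, 14, 23]
18 → replaces 23 → [6, 10, 14, 18]
23 → extends → [6, 10, 14, 18, 23]
17 → replaces 18 → [6, 10, 14, 17, 23]
12 → replaces 14 → [6, 10, 12, 17, 23]
13 → replaces 17 → [6, 10, 12, 13, 23]
11 → replaces 12 → [6, 10, 11, 13, 23]
25 → extends → [6, 10, 11, 13, 23, 25]
1 → replaces 6 → [1, 10, 11, 13, 23, 25]
Length 6; one witness is 6, 13, 14, 18, 23, 25.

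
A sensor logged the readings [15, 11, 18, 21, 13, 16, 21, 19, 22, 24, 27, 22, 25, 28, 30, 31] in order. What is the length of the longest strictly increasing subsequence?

Track the smallest tail for each achievable length (strict):
15 → extends → [15]
11 → replaces 15 → [11]
18 → extends → [11, 18]
21 → extends → [11, 18, 21]
13 → replaces 18 → [11, 13, 21]
16 → replaces 21 → [11, 13, 16]
21 → extends → [11, 13, 16, 21]
19 → replaces 21 → [11, 13, 16, 19]
22 → extends → [11, 13, 16, 19, 22]
24 → extends → [11, 13, 16, 19, 22, 24]
27 → extends → [11, 13, 16, 19, 22, 24, 27]
22 → already a tail → [11, 13, 16, 19, 22, 24, 27]
25 → replaces 27 → [11, 13, 16, 19, 22, 24, 25]
28 → extends → [11, 13, 16, 19, 22, 24, 25, 28]
30 → extends → [11, 13, 16, 19, 22, 24, 25, 28, 30]
31 → extends → [11, 13, 16, 19, 22, 24, 25, 28, 30, 31]
Ten tails, so the longest strictly increasing subsequence has length 10 (e.g. 11, 13, 16, 21, 22, 24, 27, 28, 30, 31).

10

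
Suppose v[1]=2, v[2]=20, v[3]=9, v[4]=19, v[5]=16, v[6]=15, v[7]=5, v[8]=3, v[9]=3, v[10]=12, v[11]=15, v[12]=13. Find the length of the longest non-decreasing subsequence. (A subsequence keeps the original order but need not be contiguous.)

5

Track the smallest tail for each achievable length (allowing ties):
2 → extends → [2]
20 → extends → [2, 20]
9 → replaces 20 → [2, 9]
19 → extends → [2, 9, 19]
16 → replaces 19 → [2, 9, 16]
15 → replaces 16 → [2, 9, 15]
5 → replaces 9 → [2, 5, 15]
3 → replaces 5 → [2, 3, 15]
3 → replaces 15 → [2, 3, 3]
12 → extends → [2, 3, 3, 12]
15 → extends → [2, 3, 3, 12, 15]
13 → replaces 15 → [2, 3, 3, 12, 13]
Five tails, so the longest non-decreasing subsequence has length 5 (e.g. 2, 3, 3, 12, 15).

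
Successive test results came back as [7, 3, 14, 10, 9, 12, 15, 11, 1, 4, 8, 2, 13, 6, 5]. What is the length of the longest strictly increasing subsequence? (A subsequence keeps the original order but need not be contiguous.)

4

Let dp[i] be the length of the longest such subsequence ending at index i:
i:      1  2  3  4  5  6  7  8  9 10 11 12 13 14 15
a[i]:   7  3 14 10  9 12 15 11  1  4  8  2 13  6  5
dp:     1  1  2  2  2  3  4  3  1  2  3  2  4  3  3
Maximum dp value is 4.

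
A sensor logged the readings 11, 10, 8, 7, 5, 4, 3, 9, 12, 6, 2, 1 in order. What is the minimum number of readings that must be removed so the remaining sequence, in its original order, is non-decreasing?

Fewest deletions = n − (longest non-decreasing subsequence).
Patience tails:
11 → extends → [11]
10 → replaces 11 → [10]
8 → replaces 10 → [8]
7 → replaces 8 → [7]
5 → replaces 7 → [5]
4 → replaces 5 → [4]
3 → replaces 4 → [3]
9 → extends → [3, 9]
12 → extends → [3, 9, 12]
6 → replaces 9 → [3, 6, 12]
2 → replaces 3 → [2, 6, 12]
1 → replaces 2 → [1, 6, 12]
Longest non-decreasing subsequence has length 3, so deletions = 12 − 3 = 9.

9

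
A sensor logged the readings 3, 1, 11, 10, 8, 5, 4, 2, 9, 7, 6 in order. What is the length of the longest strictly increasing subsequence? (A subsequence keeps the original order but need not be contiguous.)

3

Let dp[i] be the length of the longest such subsequence ending at index i:
i:      1  2  3  4  5  6  7  8  9 10 11
a[i]:   3  1 11 10  8  5  4  2  9  7  6
dp:     1  1  2  2  2  2  2  2  3  3  3
Maximum dp value is 3.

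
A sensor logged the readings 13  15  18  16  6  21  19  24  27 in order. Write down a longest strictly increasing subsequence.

Patience tails give the LIS length; then backtrack through the dp parents:
13 → extends → [13]
15 → extends → [13, 15]
18 → extends → [13, 15, 18]
16 → replaces 18 → [13, 15, 16]
6 → replaces 13 → [6, 15, 16]
21 → extends → [6, 15, 16, 21]
19 → replaces 21 → [6, 15, 16, 19]
24 → extends → [6, 15, 16, 19, 24]
27 → extends → [6, 15, 16, 19, 24, 27]
Length 6; one witness is 13, 15, 18, 21, 24, 27.

13, 15, 18, 21, 24, 27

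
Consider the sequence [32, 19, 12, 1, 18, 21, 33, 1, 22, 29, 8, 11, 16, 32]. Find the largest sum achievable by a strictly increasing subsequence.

Let S[i] be the best sum of a strictly increasing subsequence ending at i:
i:       1   2   3   4   5   6   7   8   9  10  11  12  13  14
a[i]:   32  19  12   1  18  21  33   1  22  29   8  11  16  32
S:      32  19  12   1  30  51  84   1  73 102   9  20  36 134
Maximum is 134 (e.g. 12 + 18 + 21 + 22 + 29 + 32).

134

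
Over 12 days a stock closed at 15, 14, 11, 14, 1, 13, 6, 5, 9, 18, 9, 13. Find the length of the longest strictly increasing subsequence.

Track the smallest tail for each achievable length (strict):
15 → extends → [15]
14 → replaces 15 → [14]
11 → replaces 14 → [11]
14 → extends → [11, 14]
1 → replaces 11 → [1, 14]
13 → replaces 14 → [1, 13]
6 → replaces 13 → [1, 6]
5 → replaces 6 → [1, 5]
9 → extends → [1, 5, 9]
18 → extends → [1, 5, 9, 18]
9 → already a tail → [1, 5, 9, 18]
13 → replaces 18 → [1, 5, 9, 13]
Four tails, so the longest strictly increasing subsequence has length 4 (e.g. 1, 6, 9, 18).

4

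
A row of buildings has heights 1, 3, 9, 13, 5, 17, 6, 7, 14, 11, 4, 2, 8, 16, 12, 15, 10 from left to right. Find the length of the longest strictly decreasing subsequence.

5

Negate each value so 'decreasing' becomes 'increasing', then run patience tails on the negated sequence:
-1 → extends → [-1]
-3 → replaces -1 → [-3]
-9 → replaces -3 → [-9]
-13 → replaces -9 → [-13]
-5 → extends → [-13, -5]
-17 → replaces -13 → [-17, -5]
-6 → replaces -5 → [-17, -6]
-7 → replaces -6 → [-17, -7]
-14 → replaces -7 → [-17, -14]
-11 → extends → [-17, -14, -11]
-4 → extends → [-17, -14, -11, -4]
-2 → extends → [-17, -14, -11, -4, -2]
-8 → replaces -4 → [-17, -14, -11, -8, -2]
-16 → replaces -14 → [-17, -16, -11, -8, -2]
-12 → replaces -11 → [-17, -16, -12, -8, -2]
-15 → replaces -12 → [-17, -16, -15, -8, -2]
-10 → replaces -8 → [-17, -16, -15, -10, -2]
Five tails, so the longest strictly decreasing subsequence of the original has length 5.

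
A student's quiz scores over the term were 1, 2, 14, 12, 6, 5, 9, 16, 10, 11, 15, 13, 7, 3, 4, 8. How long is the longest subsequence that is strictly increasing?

7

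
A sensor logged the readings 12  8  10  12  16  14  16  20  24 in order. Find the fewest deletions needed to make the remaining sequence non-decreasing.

2

Fewest deletions = n − (longest non-decreasing subsequence).
Patience tails:
12 → extends → [12]
8 → replaces 12 → [8]
10 → extends → [8, 10]
12 → extends → [8, 10, 12]
16 → extends → [8, 10, 12, 16]
14 → replaces 16 → [8, 10, 12, 14]
16 → extends → [8, 10, 12, 14, 16]
20 → extends → [8, 10, 12, 14, 16, 20]
24 → extends → [8, 10, 12, 14, 16, 20, 24]
Longest non-decreasing subsequence has length 7, so deletions = 9 − 7 = 2.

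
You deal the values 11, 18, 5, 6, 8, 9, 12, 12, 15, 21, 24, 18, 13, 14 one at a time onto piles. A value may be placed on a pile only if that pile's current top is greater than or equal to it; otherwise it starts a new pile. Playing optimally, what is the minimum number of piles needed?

8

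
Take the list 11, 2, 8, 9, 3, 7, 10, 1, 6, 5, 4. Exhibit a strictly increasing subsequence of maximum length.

Patience tails give the LIS length; then backtrack through the dp parents:
11 → extends → [11]
2 → replaces 11 → [2]
8 → extends → [2, 8]
9 → extends → [2, 8, 9]
3 → replaces 8 → [2, 3, 9]
7 → replaces 9 → [2, 3, 7]
10 → extends → [2, 3, 7, 10]
1 → replaces 2 → [1, 3, 7, 10]
6 → replaces 7 → [1, 3, 6, 10]
5 → replaces 6 → [1, 3, 5, 10]
4 → replaces 5 → [1, 3, 4, 10]
Length 4; one witness is 2, 8, 9, 10.

2, 8, 9, 10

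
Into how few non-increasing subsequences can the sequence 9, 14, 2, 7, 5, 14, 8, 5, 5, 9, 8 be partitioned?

4

Place each on the leftmost legal pile:
9 → new pile 1 (tops now [9])
14 → new pile 2 (tops now [9, 14])
2 → pile 1 (tops now [2, 14])
7 → pile 2 (tops now [2, 7])
5 → pile 2 (tops now [2, 5])
14 → new pile 3 (tops now [2, 5, 14])
8 → pile 3 (tops now [2, 5, 8])
5 → pile 2 (tops now [2, 5, 8])
5 → pile 2 (tops now [2, 5, 8])
9 → new pile 4 (tops now [2, 5, 8, 9])
8 → pile 3 (tops now [2, 5, 8, 9])
Four piles.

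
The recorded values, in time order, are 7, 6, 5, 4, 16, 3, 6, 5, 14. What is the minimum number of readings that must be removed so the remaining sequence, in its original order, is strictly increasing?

6

Fewest deletions = n − (longest strictly increasing subsequence).
Patience tails:
7 → extends → [7]
6 → replaces 7 → [6]
5 → replaces 6 → [5]
4 → replaces 5 → [4]
16 → extends → [4, 16]
3 → replaces 4 → [3, 16]
6 → replaces 16 → [3, 6]
5 → replaces 6 → [3, 5]
14 → extends → [3, 5, 14]
Longest strictly increasing subsequence has length 3, so deletions = 9 − 3 = 6.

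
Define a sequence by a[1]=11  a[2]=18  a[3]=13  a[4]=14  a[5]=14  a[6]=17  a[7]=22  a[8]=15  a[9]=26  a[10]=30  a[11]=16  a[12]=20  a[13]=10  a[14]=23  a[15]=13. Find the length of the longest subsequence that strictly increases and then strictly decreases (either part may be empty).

9

inc[i] = longest strictly increasing subsequence ending at i; dec[i] = longest strictly decreasing subsequence starting at i:
i:      1  2  3  4  5  6  7  8  9 10 11 12 13 14 15
a[i]:  11 18 13 14 14 17 22 15 26 30 16 20 10 23 13
inc:    1  2  2  3  3  4  5  4  6  7  5  6  1  7  2
dec:    2  4  2  2  2  3  3  2  3  3  2  2  1  2  1
Best peak at i=10 (value 30): inc=7, dec=3, length 7+3−1 = 9.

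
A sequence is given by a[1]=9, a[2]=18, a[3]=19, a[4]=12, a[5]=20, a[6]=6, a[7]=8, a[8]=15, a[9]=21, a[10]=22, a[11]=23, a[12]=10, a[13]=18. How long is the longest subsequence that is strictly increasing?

Track the smallest tail for each achievable length (strict):
9 → extends → [9]
18 → extends → [9, 18]
19 → extends → [9, 18, 19]
12 → replaces 18 → [9, 12, 19]
20 → extends → [9, 12, 19, 20]
6 → replaces 9 → [6, 12, 19, 20]
8 → replaces 12 → [6, 8, 19, 20]
15 → replaces 19 → [6, 8, 15, 20]
21 → extends → [6, 8, 15, 20, 21]
22 → extends → [6, 8, 15, 20, 21, 22]
23 → extends → [6, 8, 15, 20, 21, 22, 23]
10 → replaces 15 → [6, 8, 10, 20, 21, 22, 23]
18 → replaces 20 → [6, 8, 10, 18, 21, 22, 23]
Seven tails, so the longest strictly increasing subsequence has length 7 (e.g. 9, 18, 19, 20, 21, 22, 23).

7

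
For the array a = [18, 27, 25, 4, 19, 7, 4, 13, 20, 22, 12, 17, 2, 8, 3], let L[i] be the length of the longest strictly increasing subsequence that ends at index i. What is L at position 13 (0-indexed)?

dp[i] = 1 + max{dp[j] : j<i, a[j]<a[i]} (or 1 if no such j):
i:      0  1  2  3  4  5  6  7  8  9 10 11 12 13 14
a[i]:  18 27 25  4 19  7  4 13 20 22 12 17  2  8  3
dp:     1  2  2  1  2  2  1  3  4  5  3  4  1  3  2
At index 13 the value is 3.

3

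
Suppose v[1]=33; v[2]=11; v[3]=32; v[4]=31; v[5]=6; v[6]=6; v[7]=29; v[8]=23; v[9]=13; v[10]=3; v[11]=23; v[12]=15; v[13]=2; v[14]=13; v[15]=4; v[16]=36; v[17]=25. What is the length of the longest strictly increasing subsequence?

4

Track the smallest tail for each achievable length (strict):
33 → extends → [33]
11 → replaces 33 → [11]
32 → extends → [11, 32]
31 → replaces 32 → [11, 31]
6 → replaces 11 → [6, 31]
6 → already a tail → [6, 31]
29 → replaces 31 → [6, 29]
23 → replaces 29 → [6, 23]
13 → replaces 23 → [6, 13]
3 → replaces 6 → [3, 13]
23 → extends → [3, 13, 23]
15 → replaces 23 → [3, 13, 15]
2 → replaces 3 → [2, 13, 15]
13 → already a tail → [2, 13, 15]
4 → replaces 13 → [2, 4, 15]
36 → extends → [2, 4, 15, 36]
25 → replaces 36 → [2, 4, 15, 25]
Four tails, so the longest strictly increasing subsequence has length 4 (e.g. 11, 13, 23, 36).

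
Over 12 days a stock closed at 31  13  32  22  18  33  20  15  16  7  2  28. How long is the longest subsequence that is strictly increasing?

4

Track the smallest tail for each achievable length (strict):
31 → extends → [31]
13 → replaces 31 → [13]
32 → extends → [13, 32]
22 → replaces 32 → [13, 22]
18 → replaces 22 → [13, 18]
33 → extends → [13, 18, 33]
20 → replaces 33 → [13, 18, 20]
15 → replaces 18 → [13, 15, 20]
16 → replaces 20 → [13, 15, 16]
7 → replaces 13 → [7, 15, 16]
2 → replaces 7 → [2, 15, 16]
28 → extends → [2, 15, 16, 28]
Four tails, so the longest strictly increasing subsequence has length 4 (e.g. 13, 18, 20, 28).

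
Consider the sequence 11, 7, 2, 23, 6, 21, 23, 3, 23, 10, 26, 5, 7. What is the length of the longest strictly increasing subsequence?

Track the smallest tail for each achievable length (strict):
11 → extends → [11]
7 → replaces 11 → [7]
2 → replaces 7 → [2]
23 → extends → [2, 23]
6 → replaces 23 → [2, 6]
21 → extends → [2, 6, 21]
23 → extends → [2, 6, 21, 23]
3 → replaces 6 → [2, 3, 21, 23]
23 → already a tail → [2, 3, 21, 23]
10 → replaces 21 → [2, 3, 10, 23]
26 → extends → [2, 3, 10, 23, 26]
5 → replaces 10 → [2, 3, 5, 23, 26]
7 → replaces 23 → [2, 3, 5, 7, 26]
Five tails, so the longest strictly increasing subsequence has length 5 (e.g. 2, 6, 21, 23, 26).

5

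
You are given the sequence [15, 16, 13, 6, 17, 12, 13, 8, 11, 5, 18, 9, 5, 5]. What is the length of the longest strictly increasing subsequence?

4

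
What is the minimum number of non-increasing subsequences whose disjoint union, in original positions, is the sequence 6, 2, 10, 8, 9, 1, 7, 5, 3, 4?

The minimum number of non-increasing subsequences covering a sequence equals the length of its longest strictly increasing subsequence.
LIS length is 3 (e.g. 6, 8, 9), so 3 piles are needed.

3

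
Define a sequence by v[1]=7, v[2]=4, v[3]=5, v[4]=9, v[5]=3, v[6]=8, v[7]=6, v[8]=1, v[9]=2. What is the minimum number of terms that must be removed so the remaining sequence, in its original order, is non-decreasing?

6

Fewest deletions = n − (longest non-decreasing subsequence).
Patience tails:
7 → extends → [7]
4 → replaces 7 → [4]
5 → extends → [4, 5]
9 → extends → [4, 5, 9]
3 → replaces 4 → [3, 5, 9]
8 → replaces 9 → [3, 5, 8]
6 → replaces 8 → [3, 5, 6]
1 → replaces 3 → [1, 5, 6]
2 → replaces 5 → [1, 2, 6]
Longest non-decreasing subsequence has length 3, so deletions = 9 − 3 = 6.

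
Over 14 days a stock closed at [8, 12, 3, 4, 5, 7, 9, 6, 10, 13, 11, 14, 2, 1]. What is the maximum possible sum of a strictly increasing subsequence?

Let S[i] be the best sum of a strictly increasing subsequence ending at i:
i:      1  2  3  4  5  6  7  8  9 10 11 12 13 14
a[i]:   8 12  3  4  5  7  9  6 10 13 11 14  2  1
S:      8 20  3  7 12 19 28 18 38 51 49 65  2  1
Maximum is 65 (e.g. 3 + 4 + 5 + 7 + 9 + 10 + 13 + 14).

65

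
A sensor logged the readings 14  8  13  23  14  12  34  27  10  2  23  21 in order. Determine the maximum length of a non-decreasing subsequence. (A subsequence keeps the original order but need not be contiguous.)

Let dp[i] be the length of the longest such subsequence ending at index i:
i:      1  2  3  4  5  6  7  8  9 10 11 12
a[i]:  14  8 13 23 14 12 34 27 10  2 23 21
dp:     1  1  2  3  3  2  4  4  2  1  4  4
Maximum dp value is 4.

4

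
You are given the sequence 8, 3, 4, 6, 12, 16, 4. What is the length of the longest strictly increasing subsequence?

Track the smallest tail for each achievable length (strict):
8 → extends → [8]
3 → replaces 8 → [3]
4 → extends → [3, 4]
6 → extends → [3, 4, 6]
12 → extends → [3, 4, 6, 12]
16 → extends → [3, 4, 6, 12, 16]
4 → already a tail → [3, 4, 6, 12, 16]
Five tails, so the longest strictly increasing subsequence has length 5 (e.g. 3, 4, 6, 12, 16).

5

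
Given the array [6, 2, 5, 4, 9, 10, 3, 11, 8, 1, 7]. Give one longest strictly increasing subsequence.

2, 5, 9, 10, 11

Patience tails give the LIS length; then backtrack through the dp parents:
6 → extends → [6]
2 → replaces 6 → [2]
5 → extends → [2, 5]
4 → replaces 5 → [2, 4]
9 → extends → [2, 4, 9]
10 → extends → [2, 4, 9, 10]
3 → replaces 4 → [2, 3, 9, 10]
11 → extends → [2, 3, 9, 10, 11]
8 → replaces 9 → [2, 3, 8, 10, 11]
1 → replaces 2 → [1, 3, 8, 10, 11]
7 → replaces 8 → [1, 3, 7, 10, 11]
Length 5; one witness is 2, 5, 9, 10, 11.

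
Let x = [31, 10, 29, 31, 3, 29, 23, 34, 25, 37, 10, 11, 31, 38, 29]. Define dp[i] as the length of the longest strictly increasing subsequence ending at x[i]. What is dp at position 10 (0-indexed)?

dp[i] = 1 + max{dp[j] : j<i, x[j]<x[i]} (or 1 if no such j):
i:      0  1  2  3  4  5  6  7  8  9 10 11 12 13 14
x[i]:  31 10 29 31  3 29 23 34 25 37 10 11 31 38 29
dp:     1  1  2  3  1  2  2  4  3  5  2  3  4  6  4
At index 10 the value is 2.

2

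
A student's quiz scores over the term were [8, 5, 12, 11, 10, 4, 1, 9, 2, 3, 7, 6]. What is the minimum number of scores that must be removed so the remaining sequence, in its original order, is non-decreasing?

8

Fewest deletions = n − (longest non-decreasing subsequence).
i:      1  2  3  4  5  6  7  8  9 10 11 12
a[i]:   8  5 12 11 10  4  1  9  2  3  7  6
dp:     1  1  2  2  2  1  1  2  2  3  4  4
max dp = 4, so deletions = 12 − 4 = 8.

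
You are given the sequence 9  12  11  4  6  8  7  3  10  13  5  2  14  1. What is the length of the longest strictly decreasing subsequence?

7

Let dp[i] be the longest strictly decreasing subsequence ending at i:
i:      1  2  3  4  5  6  7  8  9 10 11 12 13 14
a[i]:   9 12 11  4  6  8  7  3 10 13  5  2 14  1
dp:     1  1  2  3  3  3  4  5  3  1  5  6  1  7
Maximum is 7.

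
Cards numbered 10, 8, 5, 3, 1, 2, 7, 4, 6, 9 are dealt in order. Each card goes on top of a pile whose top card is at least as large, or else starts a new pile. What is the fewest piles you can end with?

5

Place each on the leftmost legal pile:
10 → new pile 1 (tops now [10])
8 → pile 1 (tops now [8])
5 → pile 1 (tops now [5])
3 → pile 1 (tops now [3])
1 → pile 1 (tops now [1])
2 → new pile 2 (tops now [1, 2])
7 → new pile 3 (tops now [1, 2, 7])
4 → pile 3 (tops now [1, 2, 4])
6 → new pile 4 (tops now [1, 2, 4, 6])
9 → new pile 5 (tops now [1, 2, 4, 6, 9])
Five piles.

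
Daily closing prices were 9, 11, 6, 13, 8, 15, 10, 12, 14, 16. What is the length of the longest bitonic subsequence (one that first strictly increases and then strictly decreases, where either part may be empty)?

inc[i] = longest strictly increasing subsequence ending at i; dec[i] = longest strictly decreasing subsequence starting at i:
i:      1  2  3  4  5  6  7  8  9 10
a[i]:   9 11  6 13  8 15 10 12 14 16
inc:    1  2  1  3  2  4  3  4  5  6
dec:    2  2  1  2  1  2  1  1  1  1
Best peak at i=10 (value 16): inc=6, dec=1, length 6+1−1 = 6.

6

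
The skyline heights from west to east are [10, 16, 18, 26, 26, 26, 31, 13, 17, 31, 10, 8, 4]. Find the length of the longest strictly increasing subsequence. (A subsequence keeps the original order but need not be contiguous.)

Let dp[i] be the length of the longest such subsequence ending at index i:
i:      1  2  3  4  5  6  7  8  9 10 11 12 13
a[i]:  10 16 18 26 26 26 31 13 17 31 10  8  4
dp:     1  2  3  4  4  4  5  2  3  5  1  1  1
Maximum dp value is 5.

5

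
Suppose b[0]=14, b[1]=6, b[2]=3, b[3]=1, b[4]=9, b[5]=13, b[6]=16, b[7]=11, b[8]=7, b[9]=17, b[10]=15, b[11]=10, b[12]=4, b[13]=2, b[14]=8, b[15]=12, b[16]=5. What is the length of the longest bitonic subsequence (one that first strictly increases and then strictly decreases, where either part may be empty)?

inc[i] = longest strictly increasing subsequence ending at i; dec[i] = longest strictly decreasing subsequence starting at i:
i:      0  1  2  3  4  5  6  7  8  9 10 11 12 13 14 15 16
b[i]:  14  6  3  1  9 13 16 11  7 17 15 10  4  2  8 12  5
inc:    1  1  1  1  2  3  4  3  2  5  4  3  2  2  3  4  3
dec:    6  3  2  1  4  5  5  4  3  5  4  3  2  1  2  2  1
Best peak at i=9 (value 17): inc=5, dec=5, length 5+5−1 = 9.

9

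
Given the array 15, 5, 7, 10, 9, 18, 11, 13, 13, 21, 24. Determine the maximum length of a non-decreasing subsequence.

Let dp[i] be the length of the longest such subsequence ending at index i:
i:      1  2  3  4  5  6  7  8  9 10 11
a[i]:  15  5  7 10  9 18 11 13 13 21 24
dp:     1  1  2  3  3  4  4  5  6  7  8
Maximum dp value is 8.

8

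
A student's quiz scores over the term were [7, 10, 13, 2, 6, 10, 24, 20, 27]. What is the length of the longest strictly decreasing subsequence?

Let dp[i] be the longest strictly decreasing subsequence ending at i:
i:      1  2  3  4  5  6  7  8  9
a[i]:   7 10 13  2  6 10 24 20 27
dp:     1  1  1  2  2  2  1  2  1
Maximum is 2.

2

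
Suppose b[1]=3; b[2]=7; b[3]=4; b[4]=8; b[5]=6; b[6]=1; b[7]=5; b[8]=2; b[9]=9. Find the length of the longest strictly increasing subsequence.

4

Let dp[i] be the length of the longest such subsequence ending at index i:
i:     1 2 3 4 5 6 7 8 9
b[i]:  3 7 4 8 6 1 5 2 9
dp:    1 2 2 3 3 1 3 2 4
Maximum dp value is 4.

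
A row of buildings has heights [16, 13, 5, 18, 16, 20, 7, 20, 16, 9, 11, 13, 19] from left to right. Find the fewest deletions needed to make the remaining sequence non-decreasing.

Fewest deletions = n − (longest non-decreasing subsequence).
i:      1  2  3  4  5  6  7  8  9 10 11 12 13
a[i]:  16 13  5 18 16 20  7 20 16  9 11 13 19
dp:     1  1  1  2  2  3  2  4  3  3  4  5  6
max dp = 6, so deletions = 13 − 6 = 7.

7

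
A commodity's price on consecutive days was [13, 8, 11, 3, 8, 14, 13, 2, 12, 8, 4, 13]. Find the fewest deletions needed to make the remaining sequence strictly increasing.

8

Fewest deletions = n − (longest strictly increasing subsequence).
i:      1  2  3  4  5  6  7  8  9 10 11 12
a[i]:  13  8 11  3  8 14 13  2 12  8  4 13
dp:     1  1  2  1  2  3  3  1  3  2  2  4
max dp = 4, so deletions = 12 − 4 = 8.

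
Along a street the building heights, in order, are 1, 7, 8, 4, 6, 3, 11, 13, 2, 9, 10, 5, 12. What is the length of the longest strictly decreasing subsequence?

4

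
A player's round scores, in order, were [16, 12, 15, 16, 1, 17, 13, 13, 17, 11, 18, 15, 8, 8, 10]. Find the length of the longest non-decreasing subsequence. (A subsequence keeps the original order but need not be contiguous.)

6

Let dp[i] be the length of the longest such subsequence ending at index i:
i:      1  2  3  4  5  6  7  8  9 10 11 12 13 14 15
a[i]:  16 12 15 16  1 17 13 13 17 11 18 15  8  8 10
dp:     1  1  2  3  1  4  2  3  5  2  6  4  2  3  4
Maximum dp value is 6.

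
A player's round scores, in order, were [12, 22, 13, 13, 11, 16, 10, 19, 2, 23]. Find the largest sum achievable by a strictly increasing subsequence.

Let S[i] be the best sum of a strictly increasing subsequence ending at i:
i:      1  2  3  4  5  6  7  8  9 10
a[i]:  12 22 13 13 11 16 10 19  2 23
S:     12 34 25 25 11 41 10 60  2 83
Maximum is 83 (e.g. 12 + 13 + 16 + 19 + 23).

83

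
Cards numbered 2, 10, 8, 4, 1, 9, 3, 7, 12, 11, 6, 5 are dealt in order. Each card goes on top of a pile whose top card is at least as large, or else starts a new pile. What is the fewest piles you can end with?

The minimum number of non-increasing subsequences covering a sequence equals the length of its longest strictly increasing subsequence.
LIS length is 4 (e.g. 2, 8, 9, 12), so 4 piles are needed.

4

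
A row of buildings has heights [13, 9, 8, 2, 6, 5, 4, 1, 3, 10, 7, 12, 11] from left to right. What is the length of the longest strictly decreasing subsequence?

Negate each value so 'decreasing' becomes 'increasing', then run patience tails on the negated sequence:
-13 → extends → [-13]
-9 → extends → [-13, -9]
-8 → extends → [-13, -9, -8]
-2 → extends → [-13, -9, -8, -2]
-6 → replaces -2 → [-13, -9, -8, -6]
-5 → extends → [-13, -9, -8, -6, -5]
-4 → extends → [-13, -9, -8, -6, -5, -4]
-1 → extends → [-13, -9, -8, -6, -5, -4, -1]
-3 → replaces -1 → [-13, -9, -8, -6, -5, -4, -3]
-10 → replaces -9 → [-13, -10, -8, -6, -5, -4, -3]
-7 → replaces -6 → [-13, -10, -8, -7, -5, -4, -3]
-12 → replaces -10 → [-13, -12, -8, -7, -5, -4, -3]
-11 → replaces -8 → [-13, -12, -11, -7, -5, -4, -3]
Seven tails, so the longest strictly decreasing subsequence of the original has length 7.

7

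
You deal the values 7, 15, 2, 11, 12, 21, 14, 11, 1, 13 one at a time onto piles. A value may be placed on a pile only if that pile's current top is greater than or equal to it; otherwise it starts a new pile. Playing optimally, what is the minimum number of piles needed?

Place each on the leftmost legal pile:
7 → new pile 1 (tops now [7])
15 → new pile 2 (tops now [7, 15])
2 → pile 1 (tops now [2, 15])
11 → pile 2 (tops now [2, 11])
12 → new pile 3 (tops now [2, 11, 12])
21 → new pile 4 (tops now [2, 11, 12, 21])
14 → pile 4 (tops now [2, 11, 12, 14])
11 → pile 2 (tops now [2, 11, 12, 14])
1 → pile 1 (tops now [1, 11, 12, 14])
13 → pile 4 (tops now [1, 11, 12, 13])
Four piles.

4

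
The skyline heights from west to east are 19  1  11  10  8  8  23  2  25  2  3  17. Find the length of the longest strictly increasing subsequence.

Track the smallest tail for each achievable length (strict):
19 → extends → [19]
1 → replaces 19 → [1]
11 → extends → [1, 11]
10 → replaces 11 → [1, 10]
8 → replaces 10 → [1, 8]
8 → already a tail → [1, 8]
23 → extends → [1, 8, 23]
2 → replaces 8 → [1, 2, 23]
25 → extends → [1, 2, 23, 25]
2 → already a tail → [1, 2, 23, 25]
3 → replaces 23 → [1, 2, 3, 25]
17 → replaces 25 → [1, 2, 3, 17]
Four tails, so the longest strictly increasing subsequence has length 4 (e.g. 1, 11, 23, 25).

4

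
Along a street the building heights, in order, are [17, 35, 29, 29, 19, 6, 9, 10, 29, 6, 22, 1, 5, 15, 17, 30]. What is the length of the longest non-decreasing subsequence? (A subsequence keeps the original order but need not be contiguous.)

Let dp[i] be the length of the longest such subsequence ending at index i:
i:      1  2  3  4  5  6  7  8  9 10 11 12 13 14 15 16
a[i]:  17 35 29 29 19  6  9 10 29  6 22  1  5 15 17 30
dp:     1  2  2  3  2  1  2  3  4  2  4  1  2  4  5  6
Maximum dp value is 6.

6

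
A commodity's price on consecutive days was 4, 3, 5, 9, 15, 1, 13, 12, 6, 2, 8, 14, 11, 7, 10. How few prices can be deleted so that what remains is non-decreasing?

10

Fewest deletions = n − (longest non-decreasing subsequence).
Patience tails:
4 → extends → [4]
3 → replaces 4 → [3]
5 → extends → [3, 5]
9 → extends → [3, 5, 9]
15 → extends → [3, 5, 9, 15]
1 → replaces 3 → [1, 5, 9, 15]
13 → replaces 15 → [1, 5, 9, 13]
12 → replaces 13 → [1, 5, 9, 12]
6 → replaces 9 → [1, 5, 6, 12]
2 → replaces 5 → [1, 2, 6, 12]
8 → replaces 12 → [1, 2, 6, 8]
14 → extends → [1, 2, 6, 8, 14]
11 → replaces 14 → [1, 2, 6, 8, 11]
7 → replaces 8 → [1, 2, 6, 7, 11]
10 → replaces 11 → [1, 2, 6, 7, 10]
Longest non-decreasing subsequence has length 5, so deletions = 15 − 5 = 10.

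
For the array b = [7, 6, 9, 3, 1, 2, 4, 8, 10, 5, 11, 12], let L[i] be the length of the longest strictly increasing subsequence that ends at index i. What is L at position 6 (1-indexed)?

2

dp[i] = 1 + max{dp[j] : j<i, b[j]<b[i]} (or 1 if no such j):
i:      1  2  3  4  5  6  7  8  9 10 11 12
b[i]:   7  6  9  3  1  2  4  8 10  5 11 12
dp:     1  1  2  1  1  2  3  4  5  4  6  7
At index 6 the value is 2.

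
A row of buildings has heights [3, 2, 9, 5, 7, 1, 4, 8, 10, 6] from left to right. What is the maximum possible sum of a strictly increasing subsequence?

Let S[i] be the best sum of a strictly increasing subsequence ending at i:
i:      1  2  3  4  5  6  7  8  9 10
a[i]:   3  2  9  5  7  1  4  8 10  6
S:      3  2 12  8 15  1  7 23 33 14
Maximum is 33 (e.g. 3 + 5 + 7 + 8 + 10).

33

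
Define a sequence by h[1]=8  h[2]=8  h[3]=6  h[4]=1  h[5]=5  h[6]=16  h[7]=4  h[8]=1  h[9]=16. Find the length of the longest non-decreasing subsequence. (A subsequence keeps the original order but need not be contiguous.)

Track the smallest tail for each achievable length (allowing ties):
8 → extends → [8]
8 → extends → [8, 8]
6 → replaces 8 → [6, 8]
1 → replaces 6 → [1, 8]
5 → replaces 8 → [1, 5]
16 → extends → [1, 5, 16]
4 → replaces 5 → [1, 4, 16]
1 → replaces 4 → [1, 1, 16]
16 → extends → [1, 1, 16, 16]
Four tails, so the longest non-decreasing subsequence has length 4 (e.g. 8, 8, 16, 16).

4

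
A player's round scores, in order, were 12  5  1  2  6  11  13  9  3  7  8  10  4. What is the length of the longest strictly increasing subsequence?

6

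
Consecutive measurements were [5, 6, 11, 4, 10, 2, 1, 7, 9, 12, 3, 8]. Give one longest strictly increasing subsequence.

5, 6, 7, 9, 12

Patience tails give the LIS length; then backtrack through the dp parents:
5 → extends → [5]
6 → extends → [5, 6]
11 → extends → [5, 6, 11]
4 → replaces 5 → [4, 6, 11]
10 → replaces 11 → [4, 6, 10]
2 → replaces 4 → [2, 6, 10]
1 → replaces 2 → [1, 6, 10]
7 → replaces 10 → [1, 6, 7]
9 → extends → [1, 6, 7, 9]
12 → extends → [1, 6, 7, 9, 12]
3 → replaces 6 → [1, 3, 7, 9, 12]
8 → replaces 9 → [1, 3, 7, 8, 12]
Length 5; one witness is 5, 6, 7, 9, 12.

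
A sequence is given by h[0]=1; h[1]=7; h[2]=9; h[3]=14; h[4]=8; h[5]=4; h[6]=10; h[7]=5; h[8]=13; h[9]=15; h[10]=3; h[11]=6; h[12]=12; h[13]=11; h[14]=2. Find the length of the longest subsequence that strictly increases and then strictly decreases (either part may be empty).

9

inc[i] = longest strictly increasing subsequence ending at i; dec[i] = longest strictly decreasing subsequence starting at i:
i:      0  1  2  3  4  5  6  7  8  9 10 11 12 13 14
h[i]:   1  7  9 14  8  4 10  5 13 15  3  6 12 11  2
inc:    1  2  3  4  3  2  4  3  5  6  2  4  5  5  2
dec:    1  4  5  5  4  3  4  3  4  4  2  2  3  2  1
Best peak at i=9 (value 15): inc=6, dec=4, length 6+4−1 = 9.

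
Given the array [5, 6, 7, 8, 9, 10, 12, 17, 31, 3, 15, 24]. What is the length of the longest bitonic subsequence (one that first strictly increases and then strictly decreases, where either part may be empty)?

inc[i] = longest strictly increasing subsequence ending at i; dec[i] = longest strictly decreasing subsequence starting at i:
i:      1  2  3  4  5  6  7  8  9 10 11 12
a[i]:   5  6  7  8  9 10 12 17 31  3 15 24
inc:    1  2  3  4  5  6  7  8  9  1  8  9
dec:    2  2  2  2  2  2  2  2  2  1  1  1
Best peak at i=9 (value 31): inc=9, dec=2, length 9+2−1 = 10.

10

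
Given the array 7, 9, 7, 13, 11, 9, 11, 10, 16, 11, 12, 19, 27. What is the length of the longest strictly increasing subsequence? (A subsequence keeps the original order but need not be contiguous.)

7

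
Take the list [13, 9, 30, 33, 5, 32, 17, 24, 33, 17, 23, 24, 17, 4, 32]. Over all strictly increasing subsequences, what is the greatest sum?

109

Let S[i] be the best sum of a strictly increasing subsequence ending at i:
i:       1   2   3   4   5   6   7   8   9  10  11  12  13  14  15
a[i]:   13   9  30  33   5  32  17  24  33  17  23  24  17   4  32
S:      13   9  43  76   5  75  30  54 108  30  53  77  30   4 109
Maximum is 109 (e.g. 13 + 17 + 23 + 24 + 32).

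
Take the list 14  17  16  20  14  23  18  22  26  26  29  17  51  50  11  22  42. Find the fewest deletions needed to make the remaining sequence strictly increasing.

10

Fewest deletions = n − (longest strictly increasing subsequence).
i:      1  2  3  4  5  6  7  8  9 10 11 12 13 14 15 16 17
a[i]:  14 17 16 20 14 23 18 22 26 26 29 17 51 50 11 22 42
dp:     1  2  2  3  1  4  3  4  5  5  6  3  7  7  1  4  7
max dp = 7, so deletions = 17 − 7 = 10.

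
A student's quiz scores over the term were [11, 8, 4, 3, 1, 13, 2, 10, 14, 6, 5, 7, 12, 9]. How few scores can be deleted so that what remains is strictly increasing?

9

Fewest deletions = n − (longest strictly increasing subsequence).
Patience tails:
11 → extends → [11]
8 → replaces 11 → [8]
4 → replaces 8 → [4]
3 → replaces 4 → [3]
1 → replaces 3 → [1]
13 → extends → [1, 13]
2 → replaces 13 → [1, 2]
10 → extends → [1, 2, 10]
14 → extends → [1, 2, 10, 14]
6 → replaces 10 → [1, 2, 6, 14]
5 → replaces 6 → [1, 2, 5, 14]
7 → replaces 14 → [1, 2, 5, 7]
12 → extends → [1, 2, 5, 7, 12]
9 → replaces 12 → [1, 2, 5, 7, 9]
Longest strictly increasing subsequence has length 5, so deletions = 14 − 5 = 9.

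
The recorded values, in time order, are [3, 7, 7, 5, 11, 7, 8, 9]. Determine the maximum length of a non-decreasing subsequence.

6

Let dp[i] be the length of the longest such subsequence ending at index i:
i:      1  2  3  4  5  6  7  8
a[i]:   3  7  7  5 11  7  8  9
dp:     1  2  3  2  4  4  5  6
Maximum dp value is 6.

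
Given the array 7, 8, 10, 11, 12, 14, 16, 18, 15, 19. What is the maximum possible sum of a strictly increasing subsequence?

115

Let S[i] be the best sum of a strictly increasing subsequence ending at i:
i:       1   2   3   4   5   6   7   8   9  10
a[i]:    7   8  10  11  12  14  16  18  15  19
S:       7  15  25  36  48  62  78  96  77 115
Maximum is 115 (e.g. 7 + 8 + 10 + 11 + 12 + 14 + 16 + 18 + 19).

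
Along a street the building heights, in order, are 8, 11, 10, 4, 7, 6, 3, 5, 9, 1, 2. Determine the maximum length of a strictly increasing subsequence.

3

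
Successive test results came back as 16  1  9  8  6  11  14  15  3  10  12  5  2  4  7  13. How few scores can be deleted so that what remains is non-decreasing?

Fewest deletions = n − (longest non-decreasing subsequence).
Patience tails:
16 → extends → [16]
1 → replaces 16 → [1]
9 → extends → [1, 9]
8 → replaces 9 → [1, 8]
6 → replaces 8 → [1, 6]
11 → extends → [1, 6, 11]
14 → extends → [1, 6, 11, 14]
15 → extends → [1, 6, 11, 14, 15]
3 → replaces 6 → [1, 3, 11, 14, 15]
10 → replaces 11 → [1, 3, 10, 14, 15]
12 → replaces 14 → [1, 3, 10, 12, 15]
5 → replaces 10 → [1, 3, 5, 12, 15]
2 → replaces 3 → [1, 2, 5, 12, 15]
4 → replaces 5 → [1, 2, 4, 12, 15]
7 → replaces 12 → [1, 2, 4, 7, 15]
13 → replaces 15 → [1, 2, 4, 7, 13]
Longest non-decreasing subsequence has length 5, so deletions = 16 − 5 = 11.

11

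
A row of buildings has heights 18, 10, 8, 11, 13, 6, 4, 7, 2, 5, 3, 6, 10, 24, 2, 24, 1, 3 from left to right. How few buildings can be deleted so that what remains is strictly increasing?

13

Fewest deletions = n − (longest strictly increasing subsequence).
Patience tails:
18 → extends → [18]
10 → replaces 18 → [10]
8 → replaces 10 → [8]
11 → extends → [8, 11]
13 → extends → [8, 11, 13]
6 → replaces 8 → [6, 11, 13]
4 → replaces 6 → [4, 11, 13]
7 → replaces 11 → [4, 7, 13]
2 → replaces 4 → [2, 7, 13]
5 → replaces 7 → [2, 5, 13]
3 → replaces 5 → [2, 3, 13]
6 → replaces 13 → [2, 3, 6]
10 → extends → [2, 3, 6, 10]
24 → extends → [2, 3, 6, 10, 24]
2 → already a tail → [2, 3, 6, 10, 24]
24 → already a tail → [2, 3, 6, 10, 24]
1 → replaces 2 → [1, 3, 6, 10, 24]
3 → already a tail → [1, 3, 6, 10, 24]
Longest strictly increasing subsequence has length 5, so deletions = 18 − 5 = 13.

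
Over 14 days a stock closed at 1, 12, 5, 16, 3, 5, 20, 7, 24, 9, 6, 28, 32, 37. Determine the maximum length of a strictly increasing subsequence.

Track the smallest tail for each achievable length (strict):
1 → extends → [1]
12 → extends → [1, 12]
5 → replaces 12 → [1, 5]
16 → extends → [1, 5, 16]
3 → replaces 5 → [1, 3, 16]
5 → replaces 16 → [1, 3, 5]
20 → extends → [1, 3, 5, 20]
7 → replaces 20 → [1, 3, 5, 7]
24 → extends → [1, 3, 5, 7, 24]
9 → replaces 24 → [1, 3, 5, 7, 9]
6 → replaces 7 → [1, 3, 5, 6, 9]
28 → extends → [1, 3, 5, 6, 9, 28]
32 → extends → [1, 3, 5, 6, 9, 28, 32]
37 → extends → [1, 3, 5, 6, 9, 28, 32, 37]
Eight tails, so the longest strictly increasing subsequence has length 8 (e.g. 1, 12, 16, 20, 24, 28, 32, 37).

8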